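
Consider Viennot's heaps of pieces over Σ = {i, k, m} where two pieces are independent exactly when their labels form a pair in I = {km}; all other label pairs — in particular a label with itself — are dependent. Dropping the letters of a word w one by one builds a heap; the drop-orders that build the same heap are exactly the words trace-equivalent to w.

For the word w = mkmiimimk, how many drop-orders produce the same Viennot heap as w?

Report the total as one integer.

drop 0:m onto floor
drop 1:k onto floor
drop 2:m onto {0:m}
drop 3:i onto {1:k, 2:m}
drop 4:i onto {3:i}
drop 5:m onto {4:i}
drop 6:i onto {5:m}
drop 7:m onto {6:i}
drop 8:k onto {6:i}
ground layer = {0:m, 1:k}
drop-orders for the pieces not yet dropped (sum over which currently-grounded one goes next):
  1 to go: {7} 1  {8} 1
  2 to go: {7,8} 2
  3 to go: {6,7,8} 2
  4 to go: {5,6,7,8} 2
  5 to go: {4,5,6,7,8} 2
  6 to go: {3,4,5,6,7,8} 2
  7 to go: {1,3,4,5,6,7,8} 2  {2,3,4,5,6,7,8} 2
  if 0:m drops first: 4 orders
  if 1:k drops first: 2 orders
heap linearizations: 6

6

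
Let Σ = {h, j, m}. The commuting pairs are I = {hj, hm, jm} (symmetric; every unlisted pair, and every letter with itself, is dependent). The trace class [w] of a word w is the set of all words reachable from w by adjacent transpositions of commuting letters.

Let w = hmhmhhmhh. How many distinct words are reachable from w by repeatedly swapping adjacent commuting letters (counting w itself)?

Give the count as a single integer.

84

0(h) covers ∅
1(m) covers ∅
2(h) covers 0:h
3(m) covers 1:m
4(h) covers 2:h
5(h) covers 4:h
6(m) covers 3:m
7(h) covers 5:h
8(h) covers 7:h
floor of heap: 0:h, 1:m
completions by unplaced set U, small U first (add the entries for U minus each lowest piece of U):
  |U|=1: {6}:1  {8}:1
  |U|=2: {3,6}:1  {6,8}:2  {7,8}:1
  |U|=3: {1,3,6}:1  {3,6,8}:3  {5,7,8}:1  {6,7,8}:3
  |U|=4: {1,3,6,8}:4  {3,6,7,8}:6  {4,5,7,8}:1  {5,6,7,8}:4
  |U|=5: {1,3,6,7,8}:10  {2,4,5,7,8}:1  {3,5,6,7,8}:10  {4,5,6,7,8}:5
  |U|=6: {0,2,4,5,7,8}:1  {1,3,5,6,7,8}:20  {2,4,5,6,7,8}:6  {3,4,5,6,7,8}:15
  |U|=7: {0,2,4,5,6,7,8}:7  {1,3,4,5,6,7,8}:35  {2,3,4,5,6,7,8}:21
  start at 0(h): 56
  start at 1(m): 28
sum over floor = 84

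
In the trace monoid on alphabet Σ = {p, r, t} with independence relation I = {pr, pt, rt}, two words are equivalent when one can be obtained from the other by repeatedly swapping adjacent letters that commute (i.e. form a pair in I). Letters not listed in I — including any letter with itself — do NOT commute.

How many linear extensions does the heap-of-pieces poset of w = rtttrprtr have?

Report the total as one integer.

630

#0=r has no predecessor
#1=t has no predecessor
#2=t depends on [1:t]
#3=t depends on [2:t]
#4=r depends on [0:r]
#5=p has no predecessor
#6=r depends on [4:r]
#7=t depends on [3:t]
#8=r depends on [6:r]
sources: [0:r, 1:t, 5:p]
N(rest) = Σ N(rest − s) over sources s of rest; N(one piece) = 1:
  size 1 → [5]=1  [7]=1  [8]=1
  size 2 → [3,7]=1  [5,7]=2  [5,8]=2  [6,8]=1  [7,8]=2
  size 3 → [2,3,7]=1  [3,5,7]=3  [3,7,8]=3  [4,6,8]=1  [5,6,8]=3  [5,7,8]=6  [6,7,8]=3
  size 4 → [0,4,6,8]=1  [1,2,3,7]=1  [2,3,5,7]=4  [2,3,7,8]=4  [3,5,7,8]=12  [3,6,7,8]=6  [4,5,6,8]=4  [4,6,7,8]=4  [5,6,7,8]=12
  size 5 → [0,4,5,6,8]=5  [0,4,6,7,8]=5  [1,2,3,5,7]=5  [1,2,3,7,8]=5  [2,3,5,7,8]=20  [2,3,6,7,8]=10  [3,4,6,7,8]=10  [3,5,6,7,8]=30  [4,5,6,7,8]=20
  size 6 → [0,3,4,6,7,8]=15  [0,4,5,6,7,8]=30  [1,2,3,5,7,8]=30  [1,2,3,6,7,8]=15  [2,3,4,6,7,8]=20  [2,3,5,6,7,8]=60  [3,4,5,6,7,8]=60
  size 7 → [0,2,3,4,6,7,8]=35  [0,3,4,5,6,7,8]=105  [1,2,3,4,6,7,8]=35  [1,2,3,5,6,7,8]=105  [2,3,4,5,6,7,8]=140
  first=0(r) contributes 280
  first=1(t) contributes 280
  first=5(p) contributes 70
|[w]| = 630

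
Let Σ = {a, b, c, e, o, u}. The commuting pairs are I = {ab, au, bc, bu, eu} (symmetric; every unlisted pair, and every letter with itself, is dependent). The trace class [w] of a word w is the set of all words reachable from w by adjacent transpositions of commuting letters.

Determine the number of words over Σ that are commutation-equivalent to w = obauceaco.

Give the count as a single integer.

8

#0=o has no predecessor
#1=b depends on [0:o]
#2=a depends on [0:o]
#3=u depends on [0:o]
#4=c depends on [2:a, 3:u]
#5=e depends on [1:b, 4:c]
#6=a depends on [5:e]
#7=c depends on [6:a]
#8=o depends on [7:c]
sources: [0:o]
N(rest) = Σ N(rest − s) over sources s of rest; N(one piece) = 1:
  size 1 → [8]=1
  size 2 → [7,8]=1
  size 3 → [6,7,8]=1
  size 4 → [5,6,7,8]=1
  size 5 → [1,5,6,7,8]=1  [4,5,6,7,8]=1
  size 6 → [1,4,5,6,7,8]=2  [2,4,5,6,7,8]=1  [3,4,5,6,7,8]=1
  size 7 → [1,2,4,5,6,7,8]=3  [1,3,4,5,6,7,8]=3  [2,3,4,5,6,7,8]=2
  first=0(o) contributes 8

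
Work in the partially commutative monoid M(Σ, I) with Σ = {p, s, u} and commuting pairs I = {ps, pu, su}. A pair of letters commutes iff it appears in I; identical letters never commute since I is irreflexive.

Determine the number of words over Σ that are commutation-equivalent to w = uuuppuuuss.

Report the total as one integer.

1260

drop 0:u onto floor
drop 1:u onto {0:u}
drop 2:u onto {1:u}
drop 3:p onto floor
drop 4:p onto {3:p}
drop 5:u onto {2:u}
drop 6:u onto {5:u}
drop 7:u onto {6:u}
drop 8:s onto floor
drop 9:s onto {8:s}
ground layer = {0:u, 3:p, 8:s}
drop-orders for the pieces not yet dropped (sum over which currently-grounded one goes next):
  1 to go: {4} 1  {7} 1  {9} 1
  2 to go: {3,4} 1  {4,7} 2  {4,9} 2  {6,7} 1  {7,9} 2  {8,9} 1
  3 to go: {3,4,7} 3  {3,4,9} 3  {4,6,7} 3  {4,7,9} 6  {4,8,9} 3  {5,6,7} 1  {6,7,9} 3  {7,8,9} 3
  4 to go: {2,5,6,7} 1  {3,4,6,7} 6  {3,4,7,9} 12  {3,4,8,9} 6  {4,5,6,7} 4  {4,6,7,9} 12  {4,7,8,9} 12  {5,6,7,9} 4  {6,7,8,9} 6
  5 to go: {1,2,5,6,7} 1  {2,4,5,6,7} 5  {2,5,6,7,9} 5  {3,4,5,6,7} 10  {3,4,6,7,9} 30  {3,4,7,8,9} 30  {4,5,6,7,9} 20  {4,6,7,8,9} 30  {5,6,7,8,9} 10
  6 to go: {0,1,2,5,6,7} 1  {1,2,4,5,6,7} 6  {1,2,5,6,7,9} 6  {2,3,4,5,6,7} 15  {2,4,5,6,7,9} 30  {2,5,6,7,8,9} 15  {3,4,5,6,7,9} 60  {3,4,6,7,8,9} 90  {4,5,6,7,8,9} 60
  7 to go: {0,1,2,4,5,6,7} 7  {0,1,2,5,6,7,9} 7  {1,2,3,4,5,6,7} 21  {1,2,4,5,6,7,9} 42  {1,2,5,6,7,8,9} 21  {2,3,4,5,6,7,9} 105  {2,4,5,6,7,8,9} 105  {3,4,5,6,7,8,9} 210
  8 to go: {0,1,2,3,4,5,6,7} 28  {0,1,2,4,5,6,7,9} 56  {0,1,2,5,6,7,8,9} 28  {1,2,3,4,5,6,7,9} 168  {1,2,4,5,6,7,8,9} 168  {2,3,4,5,6,7,8,9} 420
  if 0:u drops first: 756 orders
  if 3:p drops first: 252 orders
  if 8:s drops first: 252 orders
heap linearizations: 1260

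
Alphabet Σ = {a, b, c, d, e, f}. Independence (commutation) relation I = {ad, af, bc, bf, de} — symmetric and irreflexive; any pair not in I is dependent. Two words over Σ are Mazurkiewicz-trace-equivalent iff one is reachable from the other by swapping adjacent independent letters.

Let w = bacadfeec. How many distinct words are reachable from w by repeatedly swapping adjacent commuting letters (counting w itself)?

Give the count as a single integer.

piece 0:b — minimal
piece 1:a rests on {0:b}
piece 2:c rests on {1:a}
piece 3:a rests on {2:c}
piece 4:d rests on {2:c}
piece 5:f rests on {4:d}
piece 6:e rests on {3:a, 5:f}
piece 7:e rests on {6:e}
piece 8:c rests on {7:e}
minimal pieces: {0:b}
ways to finish when only these pieces remain (= sum over removing one remaining piece with nothing left below it):
  1 left: {8}→1
  2 left: {7,8}→1
  3 left: {6,7,8}→1
  4 left: {3,6,7,8}→1  {5,6,7,8}→1
  5 left: {3,5,6,7,8}→2  {4,5,6,7,8}→1
  6 left: {3,4,5,6,7,8}→3
  7 left: {2,3,4,5,6,7,8}→3
  placing 0:b first → 3 extensions

3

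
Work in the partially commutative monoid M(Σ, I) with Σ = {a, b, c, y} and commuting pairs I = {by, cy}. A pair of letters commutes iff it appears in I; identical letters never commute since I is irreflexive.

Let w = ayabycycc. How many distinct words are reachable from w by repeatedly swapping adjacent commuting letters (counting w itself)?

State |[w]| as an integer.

0(a) covers ∅
1(y) covers 0:a
2(a) covers 1:y
3(b) covers 2:a
4(y) covers 2:a
5(c) covers 3:b
6(y) covers 4:y
7(c) covers 5:c
8(c) covers 7:c
floor of heap: 0:a
completions by unplaced set U, small U first (add the entries for U minus each lowest piece of U):
  |U|=1: {6}:1  {8}:1
  |U|=2: {4,6}:1  {6,8}:2  {7,8}:1
  |U|=3: {4,6,8}:3  {5,7,8}:1  {6,7,8}:3
  |U|=4: {3,5,7,8}:1  {4,6,7,8}:6  {5,6,7,8}:4
  |U|=5: {3,5,6,7,8}:5  {4,5,6,7,8}:10
  |U|=6: {3,4,5,6,7,8}:15
  |U|=7: {2,3,4,5,6,7,8}:15
  start at 0(a): 15

15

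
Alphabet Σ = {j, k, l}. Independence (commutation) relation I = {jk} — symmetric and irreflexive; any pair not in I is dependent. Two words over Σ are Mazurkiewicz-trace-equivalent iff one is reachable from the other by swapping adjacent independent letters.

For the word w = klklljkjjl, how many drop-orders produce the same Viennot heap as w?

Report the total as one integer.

4

0(k) covers ∅
1(l) covers 0:k
2(k) covers 1:l
3(l) covers 2:k
4(l) covers 3:l
5(j) covers 4:l
6(k) covers 4:l
7(j) covers 5:j
8(j) covers 7:j
9(l) covers 6:k, 8:j
floor of heap: 0:k
completions by unplaced set U, small U first (add the entries for U minus each lowest piece of U):
  |U|=1: {9}:1
  |U|=2: {6,9}:1  {8,9}:1
  |U|=3: {6,8,9}:2  {7,8,9}:1
  |U|=4: {5,7,8,9}:1  {6,7,8,9}:3
  |U|=5: {5,6,7,8,9}:4
  |U|=6: {4,5,6,7,8,9}:4
  |U|=7: {3,4,5,6,7,8,9}:4
  |U|=8: {2,3,4,5,6,7,8,9}:4
  start at 0(k): 4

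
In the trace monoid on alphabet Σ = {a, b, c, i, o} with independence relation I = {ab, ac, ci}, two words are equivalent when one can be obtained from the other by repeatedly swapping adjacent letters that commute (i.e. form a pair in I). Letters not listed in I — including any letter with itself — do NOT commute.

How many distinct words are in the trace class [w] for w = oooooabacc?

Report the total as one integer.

drop 0:o onto floor
drop 1:o onto {0:o}
drop 2:o onto {1:o}
drop 3:o onto {2:o}
drop 4:o onto {3:o}
drop 5:a onto {4:o}
drop 6:b onto {4:o}
drop 7:a onto {5:a}
drop 8:c onto {6:b}
drop 9:c onto {8:c}
ground layer = {0:o}
drop-orders for the pieces not yet dropped (sum over which currently-grounded one goes next):
  1 to go: {7} 1  {9} 1
  2 to go: {5,7} 1  {7,9} 2  {8,9} 1
  3 to go: {5,7,9} 3  {6,8,9} 1  {7,8,9} 3
  4 to go: {5,7,8,9} 6  {6,7,8,9} 4
  5 to go: {5,6,7,8,9} 10
  6 to go: {4,5,6,7,8,9} 10
  7 to go: {3,4,5,6,7,8,9} 10
  8 to go: {2,3,4,5,6,7,8,9} 10
  if 0:o drops first: 10 orders

10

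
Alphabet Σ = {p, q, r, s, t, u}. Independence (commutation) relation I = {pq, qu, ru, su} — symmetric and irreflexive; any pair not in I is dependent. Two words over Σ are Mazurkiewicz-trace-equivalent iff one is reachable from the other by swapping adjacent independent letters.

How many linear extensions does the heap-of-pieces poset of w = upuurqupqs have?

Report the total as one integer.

34

0(u) covers ∅
1(p) covers 0:u
2(u) covers 1:p
3(u) covers 2:u
4(r) covers 1:p
5(q) covers 4:r
6(u) covers 3:u
7(p) covers 4:r, 6:u
8(q) covers 5:q
9(s) covers 7:p, 8:q
floor of heap: 0:u
completions by unplaced set U, small U first (add the entries for U minus each lowest piece of U):
  |U|=1: {9}:1
  |U|=2: {7,9}:1  {8,9}:1
  |U|=3: {5,8,9}:1  {6,7,9}:1  {7,8,9}:2
  |U|=4: {3,6,7,9}:1  {5,7,8,9}:3  {6,7,8,9}:3
  |U|=5: {2,3,6,7,9}:1  {3,6,7,8,9}:4  {4,5,7,8,9}:3  {5,6,7,8,9}:6
  |U|=6: {2,3,6,7,8,9}:5  {3,5,6,7,8,9}:10  {4,5,6,7,8,9}:9
  |U|=7: {2,3,5,6,7,8,9}:15  {3,4,5,6,7,8,9}:19
  |U|=8: {2,3,4,5,6,7,8,9}:34
  start at 0(u): 34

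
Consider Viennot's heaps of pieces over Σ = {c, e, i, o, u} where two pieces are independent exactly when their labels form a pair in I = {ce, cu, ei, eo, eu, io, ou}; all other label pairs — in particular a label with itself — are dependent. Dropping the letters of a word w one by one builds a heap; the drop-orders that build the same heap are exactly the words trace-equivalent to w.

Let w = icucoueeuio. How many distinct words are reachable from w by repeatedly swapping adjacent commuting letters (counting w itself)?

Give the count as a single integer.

3575

0(i) covers ∅
1(c) covers 0:i
2(u) covers 0:i
3(c) covers 1:c
4(o) covers 3:c
5(u) covers 2:u
6(e) covers ∅
7(e) covers 6:e
8(u) covers 5:u
9(i) covers 3:c, 8:u
10(o) covers 4:o
floor of heap: 0:i, 6:e
completions by unplaced set U, small U first (add the entries for U minus each lowest piece of U):
  |U|=1: {7}:1  {9}:1  {10}:1
  |U|=2: {4,10}:1  {6,7}:1  {7,9}:2  {7,10}:2  {8,9}:1  {9,10}:2
  |U|=3: {4,7,10}:3  {4,9,10}:3  {5,8,9}:1  {6,7,9}:3  {6,7,10}:3  {7,8,9}:3  {7,9,10}:6  {8,9,10}:3
  |U|=4: {2,5,8,9}:1  {3,4,9,10}:3  {4,6,7,10}:6  {4,7,9,10}:12  {4,8,9,10}:6  {5,7,8,9}:4  {5,8,9,10}:4  {6,7,8,9}:6  {6,7,9,10}:12  {7,8,9,10}:12
  |U|=5: {1,3,4,9,10}:3  {2,5,7,8,9}:5  {2,5,8,9,10}:5  {3,4,7,9,10}:15  {3,4,8,9,10}:9  {4,5,8,9,10}:10  {4,6,7,9,10}:30  {4,7,8,9,10}:30  {5,6,7,8,9}:10  {5,7,8,9,10}:20  {6,7,8,9,10}:30
  |U|=6: {1,3,4,7,9,10}:18  {1,3,4,8,9,10}:12  {2,4,5,8,9,10}:15  {2,5,6,7,8,9}:15  {2,5,7,8,9,10}:30  {3,4,5,8,9,10}:19  {3,4,6,7,9,10}:45  {3,4,7,8,9,10}:54  {4,5,7,8,9,10}:60  {4,6,7,8,9,10}:90  {5,6,7,8,9,10}:60
  |U|=7: {1,3,4,5,8,9,10}:31  {1,3,4,6,7,9,10}:63  {1,3,4,7,8,9,10}:84  {2,3,4,5,8,9,10}:34  {2,4,5,7,8,9,10}:105  {2,5,6,7,8,9,10}:105  {3,4,5,7,8,9,10}:133  {3,4,6,7,8,9,10}:189  {4,5,6,7,8,9,10}:210
  |U|=8: {1,2,3,4,5,8,9,10}:65  {1,3,4,5,7,8,9,10}:248  {1,3,4,6,7,8,9,10}:336  {2,3,4,5,7,8,9,10}:272  {2,4,5,6,7,8,9,10}:420  {3,4,5,6,7,8,9,10}:532
  |U|=9: {0,1,2,3,4,5,8,9,10}:65  {1,2,3,4,5,7,8,9,10}:585  {1,3,4,5,6,7,8,9,10}:1116  {2,3,4,5,6,7,8,9,10}:1224
  start at 0(i): 2925
  start at 6(e): 650
sum over floor = 3575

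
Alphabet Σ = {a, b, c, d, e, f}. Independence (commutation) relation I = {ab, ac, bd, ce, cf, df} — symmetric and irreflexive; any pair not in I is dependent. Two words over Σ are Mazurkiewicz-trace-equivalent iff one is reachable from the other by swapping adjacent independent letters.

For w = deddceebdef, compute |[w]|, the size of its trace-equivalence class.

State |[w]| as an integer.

6

piece 0:d — minimal
piece 1:e rests on {0:d}
piece 2:d rests on {1:e}
piece 3:d rests on {2:d}
piece 4:c rests on {3:d}
piece 5:e rests on {3:d}
piece 6:e rests on {5:e}
piece 7:b rests on {4:c, 6:e}
piece 8:d rests on {4:c, 6:e}
piece 9:e rests on {7:b, 8:d}
piece 10:f rests on {9:e}
minimal pieces: {0:d}
ways to finish when only these pieces remain (= sum over removing one remaining piece with nothing left below it):
  1 left: {10}→1
  2 left: {9,10}→1
  3 left: {7,9,10}→1  {8,9,10}→1
  4 left: {7,8,9,10}→2
  5 left: {4,7,8,9,10}→2  {6,7,8,9,10}→2
  6 left: {4,6,7,8,9,10}→4  {5,6,7,8,9,10}→2
  7 left: {4,5,6,7,8,9,10}→6
  8 left: {3,4,5,6,7,8,9,10}→6
  9 left: {2,3,4,5,6,7,8,9,10}→6
  placing 0:d first → 6 extensions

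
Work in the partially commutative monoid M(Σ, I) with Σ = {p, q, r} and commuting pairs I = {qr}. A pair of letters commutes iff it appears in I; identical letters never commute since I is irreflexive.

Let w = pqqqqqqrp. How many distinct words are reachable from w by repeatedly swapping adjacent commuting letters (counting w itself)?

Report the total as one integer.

7

drop 0:p onto floor
drop 1:q onto {0:p}
drop 2:q onto {1:q}
drop 3:q onto {2:q}
drop 4:q onto {3:q}
drop 5:q onto {4:q}
drop 6:q onto {5:q}
drop 7:r onto {0:p}
drop 8:p onto {6:q, 7:r}
ground layer = {0:p}
drop-orders for the pieces not yet dropped (sum over which currently-grounded one goes next):
  1 to go: {8} 1
  2 to go: {6,8} 1  {7,8} 1
  3 to go: {5,6,8} 1  {6,7,8} 2
  4 to go: {4,5,6,8} 1  {5,6,7,8} 3
  5 to go: {3,4,5,6,8} 1  {4,5,6,7,8} 4
  6 to go: {2,3,4,5,6,8} 1  {3,4,5,6,7,8} 5
  7 to go: {1,2,3,4,5,6,8} 1  {2,3,4,5,6,7,8} 6
  if 0:p drops first: 7 orders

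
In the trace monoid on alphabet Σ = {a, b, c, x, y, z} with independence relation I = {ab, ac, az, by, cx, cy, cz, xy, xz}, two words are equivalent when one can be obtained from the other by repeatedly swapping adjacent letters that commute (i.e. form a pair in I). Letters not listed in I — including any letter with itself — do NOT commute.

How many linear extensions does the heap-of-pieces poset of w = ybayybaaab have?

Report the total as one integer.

120

0(y) covers ∅
1(b) covers ∅
2(a) covers 0:y
3(y) covers 2:a
4(y) covers 3:y
5(b) covers 1:b
6(a) covers 4:y
7(a) covers 6:a
8(a) covers 7:a
9(b) covers 5:b
floor of heap: 0:y, 1:b
completions by unplaced set U, small U first (add the entries for U minus each lowest piece of U):
  |U|=1: {8}:1  {9}:1
  |U|=2: {5,9}:1  {7,8}:1  {8,9}:2
  |U|=3: {1,5,9}:1  {5,8,9}:3  {6,7,8}:1  {7,8,9}:3
  |U|=4: {1,5,8,9}:4  {4,6,7,8}:1  {5,7,8,9}:6  {6,7,8,9}:4
  |U|=5: {1,5,7,8,9}:10  {3,4,6,7,8}:1  {4,6,7,8,9}:5  {5,6,7,8,9}:10
  |U|=6: {1,5,6,7,8,9}:20  {2,3,4,6,7,8}:1  {3,4,6,7,8,9}:6  {4,5,6,7,8,9}:15
  |U|=7: {0,2,3,4,6,7,8}:1  {1,4,5,6,7,8,9}:35  {2,3,4,6,7,8,9}:7  {3,4,5,6,7,8,9}:21
  |U|=8: {0,2,3,4,6,7,8,9}:8  {1,3,4,5,6,7,8,9}:56  {2,3,4,5,6,7,8,9}:28
  start at 0(y): 84
  start at 1(b): 36
sum over floor = 120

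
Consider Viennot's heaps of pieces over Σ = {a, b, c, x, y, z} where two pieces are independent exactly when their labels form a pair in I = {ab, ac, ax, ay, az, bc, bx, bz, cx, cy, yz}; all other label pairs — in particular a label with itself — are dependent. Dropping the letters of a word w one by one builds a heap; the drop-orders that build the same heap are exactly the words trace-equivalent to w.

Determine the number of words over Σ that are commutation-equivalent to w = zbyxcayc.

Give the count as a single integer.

0(z) covers ∅
1(b) covers ∅
2(y) covers 1:b
3(x) covers 0:z, 2:y
4(c) covers 0:z
5(a) covers ∅
6(y) covers 3:x
7(c) covers 4:c
floor of heap: 0:z, 1:b, 5:a
completions by unplaced set U, small U first (add the entries for U minus each lowest piece of U):
  |U|=1: {5}:1  {6}:1  {7}:1
  |U|=2: {3,6}:1  {4,7}:1  {5,6}:2  {5,7}:2  {6,7}:2
  |U|=3: {2,3,6}:1  {3,5,6}:3  {3,6,7}:3  {4,5,7}:3  {4,6,7}:3  {5,6,7}:6
  |U|=4: {1,2,3,6}:1  {2,3,5,6}:4  {2,3,6,7}:4  {3,4,6,7}:6  {3,5,6,7}:12  {4,5,6,7}:12
  |U|=5: {0,3,4,6,7}:6  {1,2,3,5,6}:5  {1,2,3,6,7}:5  {2,3,4,6,7}:10  {2,3,5,6,7}:20  {3,4,5,6,7}:30
  |U|=6: {0,2,3,4,6,7}:16  {0,3,4,5,6,7}:36  {1,2,3,4,6,7}:15  {1,2,3,5,6,7}:30  {2,3,4,5,6,7}:60
  start at 0(z): 105
  start at 1(b): 112
  start at 5(a): 31
sum over floor = 248

248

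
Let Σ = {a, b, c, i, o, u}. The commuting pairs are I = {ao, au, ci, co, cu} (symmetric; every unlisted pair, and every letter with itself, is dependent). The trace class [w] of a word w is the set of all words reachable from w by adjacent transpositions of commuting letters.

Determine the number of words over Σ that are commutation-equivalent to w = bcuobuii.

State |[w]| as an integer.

0(b) covers ∅
1(c) covers 0:b
2(u) covers 0:b
3(o) covers 2:u
4(b) covers 1:c, 3:o
5(u) covers 4:b
6(i) covers 5:u
7(i) covers 6:i
floor of heap: 0:b
completions by unplaced set U, small U first (add the entries for U minus each lowest piece of U):
  |U|=1: {7}:1
  |U|=2: {6,7}:1
  |U|=3: {5,6,7}:1
  |U|=4: {4,5,6,7}:1
  |U|=5: {1,4,5,6,7}:1  {3,4,5,6,7}:1
  |U|=6: {1,3,4,5,6,7}:2  {2,3,4,5,6,7}:1
  start at 0(b): 3

3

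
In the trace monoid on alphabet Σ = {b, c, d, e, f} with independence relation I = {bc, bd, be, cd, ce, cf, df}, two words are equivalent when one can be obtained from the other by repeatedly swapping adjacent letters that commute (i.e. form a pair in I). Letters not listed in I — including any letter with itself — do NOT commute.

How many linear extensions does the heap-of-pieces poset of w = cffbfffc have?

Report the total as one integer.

drop 0:c onto floor
drop 1:f onto floor
drop 2:f onto {1:f}
drop 3:b onto {2:f}
drop 4:f onto {3:b}
drop 5:f onto {4:f}
drop 6:f onto {5:f}
drop 7:c onto {0:c}
ground layer = {0:c, 1:f}
drop-orders for the pieces not yet dropped (sum over which currently-grounded one goes next):
  1 to go: {6} 1  {7} 1
  2 to go: {0,7} 1  {5,6} 1  {6,7} 2
  3 to go: {0,6,7} 3  {4,5,6} 1  {5,6,7} 3
  4 to go: {0,5,6,7} 6  {3,4,5,6} 1  {4,5,6,7} 4
  5 to go: {0,4,5,6,7} 10  {2,3,4,5,6} 1  {3,4,5,6,7} 5
  6 to go: {0,3,4,5,6,7} 15  {1,2,3,4,5,6} 1  {2,3,4,5,6,7} 6
  if 0:c drops first: 7 orders
  if 1:f drops first: 21 orders
heap linearizations: 28

28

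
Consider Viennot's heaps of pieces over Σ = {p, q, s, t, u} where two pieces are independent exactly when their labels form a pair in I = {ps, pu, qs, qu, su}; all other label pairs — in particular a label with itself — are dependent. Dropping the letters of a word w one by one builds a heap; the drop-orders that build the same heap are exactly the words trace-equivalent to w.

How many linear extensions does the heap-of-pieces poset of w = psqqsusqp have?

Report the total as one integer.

504

0(p) covers ∅
1(s) covers ∅
2(q) covers 0:p
3(q) covers 2:q
4(s) covers 1:s
5(u) covers ∅
6(s) covers 4:s
7(q) covers 3:q
8(p) covers 7:q
floor of heap: 0:p, 1:s, 5:u
completions by unplaced set U, small U first (add the entries for U minus each lowest piece of U):
  |U|=1: {5}:1  {6}:1  {8}:1
  |U|=2: {4,6}:1  {5,6}:2  {5,8}:2  {6,8}:2  {7,8}:1
  |U|=3: {1,4,6}:1  {3,7,8}:1  {4,5,6}:3  {4,6,8}:3  {5,6,8}:6  {5,7,8}:3  {6,7,8}:3
  |U|=4: {1,4,5,6}:4  {1,4,6,8}:4  {2,3,7,8}:1  {3,5,7,8}:4  {3,6,7,8}:4  {4,5,6,8}:12  {4,6,7,8}:6  {5,6,7,8}:12
  |U|=5: {0,2,3,7,8}:1  {1,4,5,6,8}:20  {1,4,6,7,8}:10  {2,3,5,7,8}:5  {2,3,6,7,8}:5  {3,4,6,7,8}:10  {3,5,6,7,8}:20  {4,5,6,7,8}:30
  |U|=6: {0,2,3,5,7,8}:6  {0,2,3,6,7,8}:6  {1,3,4,6,7,8}:20  {1,4,5,6,7,8}:60  {2,3,4,6,7,8}:15  {2,3,5,6,7,8}:30  {3,4,5,6,7,8}:60
  |U|=7: {0,2,3,4,6,7,8}:21  {0,2,3,5,6,7,8}:42  {1,2,3,4,6,7,8}:35  {1,3,4,5,6,7,8}:140  {2,3,4,5,6,7,8}:105
  start at 0(p): 280
  start at 1(s): 168
  start at 5(u): 56
sum over floor = 504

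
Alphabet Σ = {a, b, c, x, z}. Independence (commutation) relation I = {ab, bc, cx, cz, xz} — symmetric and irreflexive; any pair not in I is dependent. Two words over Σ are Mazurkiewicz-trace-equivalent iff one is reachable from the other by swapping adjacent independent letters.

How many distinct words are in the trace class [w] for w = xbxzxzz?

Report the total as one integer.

0(x) covers ∅
1(b) covers 0:x
2(x) covers 1:b
3(z) covers 1:b
4(x) covers 2:x
5(z) covers 3:z
6(z) covers 5:z
floor of heap: 0:x
completions by unplaced set U, small U first (add the entries for U minus each lowest piece of U):
  |U|=1: {4}:1  {6}:1
  |U|=2: {2,4}:1  {4,6}:2  {5,6}:1
  |U|=3: {2,4,6}:3  {3,5,6}:1  {4,5,6}:3
  |U|=4: {2,4,5,6}:6  {3,4,5,6}:4
  |U|=5: {2,3,4,5,6}:10
  start at 0(x): 10

10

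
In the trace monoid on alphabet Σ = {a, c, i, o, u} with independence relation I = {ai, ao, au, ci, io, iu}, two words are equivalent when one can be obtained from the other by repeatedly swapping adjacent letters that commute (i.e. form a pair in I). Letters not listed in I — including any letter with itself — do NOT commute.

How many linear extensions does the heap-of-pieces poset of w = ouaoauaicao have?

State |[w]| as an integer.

770

0(o) covers ∅
1(u) covers 0:o
2(a) covers ∅
3(o) covers 1:u
4(a) covers 2:a
5(u) covers 3:o
6(a) covers 4:a
7(i) covers ∅
8(c) covers 5:u, 6:a
9(a) covers 8:c
10(o) covers 8:c
floor of heap: 0:o, 2:a, 7:i
completions by unplaced set U, small U first (add the entries for U minus each lowest piece of U):
  |U|=1: {7}:1  {9}:1  {10}:1
  |U|=2: {7,9}:2  {7,10}:2  {9,10}:2
  |U|=3: {7,9,10}:6  {8,9,10}:2
  |U|=4: {5,8,9,10}:2  {6,8,9,10}:2  {7,8,9,10}:8
  |U|=5: {3,5,8,9,10}:2  {4,6,8,9,10}:2  {5,6,8,9,10}:4  {5,7,8,9,10}:10  {6,7,8,9,10}:10
  |U|=6: {1,3,5,8,9,10}:2  {2,4,6,8,9,10}:2  {3,5,6,8,9,10}:6  {3,5,7,8,9,10}:12  {4,5,6,8,9,10}:6  {4,6,7,8,9,10}:12  {5,6,7,8,9,10}:24
  |U|=7: {0,1,3,5,8,9,10}:2  {1,3,5,6,8,9,10}:8  {1,3,5,7,8,9,10}:14  {2,4,5,6,8,9,10}:8  {2,4,6,7,8,9,10}:14  {3,4,5,6,8,9,10}:12  {3,5,6,7,8,9,10}:42  {4,5,6,7,8,9,10}:42
  |U|=8: {0,1,3,5,6,8,9,10}:10  {0,1,3,5,7,8,9,10}:16  {1,3,4,5,6,8,9,10}:20  {1,3,5,6,7,8,9,10}:64  {2,3,4,5,6,8,9,10}:20  {2,4,5,6,7,8,9,10}:64  {3,4,5,6,7,8,9,10}:96
  |U|=9: {0,1,3,4,5,6,8,9,10}:30  {0,1,3,5,6,7,8,9,10}:90  {1,2,3,4,5,6,8,9,10}:40  {1,3,4,5,6,7,8,9,10}:180  {2,3,4,5,6,7,8,9,10}:180
  start at 0(o): 400
  start at 2(a): 300
  start at 7(i): 70
sum over floor = 770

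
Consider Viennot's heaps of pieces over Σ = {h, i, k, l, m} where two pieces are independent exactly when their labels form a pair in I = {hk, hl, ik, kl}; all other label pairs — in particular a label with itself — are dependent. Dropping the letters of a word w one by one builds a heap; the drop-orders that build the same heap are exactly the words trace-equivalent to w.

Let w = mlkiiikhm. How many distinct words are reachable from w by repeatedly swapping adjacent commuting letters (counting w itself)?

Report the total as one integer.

0(m) covers ∅
1(l) covers 0:m
2(k) covers 0:m
3(i) covers 1:l
4(i) covers 3:i
5(i) covers 4:i
6(k) covers 2:k
7(h) covers 5:i
8(m) covers 6:k, 7:h
floor of heap: 0:m
completions by unplaced set U, small U first (add the entries for U minus each lowest piece of U):
  |U|=1: {8}:1
  |U|=2: {6,8}:1  {7,8}:1
  |U|=3: {2,6,8}:1  {5,7,8}:1  {6,7,8}:2
  |U|=4: {2,6,7,8}:3  {4,5,7,8}:1  {5,6,7,8}:3
  |U|=5: {2,5,6,7,8}:6  {3,4,5,7,8}:1  {4,5,6,7,8}:4
  |U|=6: {1,3,4,5,7,8}:1  {2,4,5,6,7,8}:10  {3,4,5,6,7,8}:5
  |U|=7: {1,3,4,5,6,7,8}:6  {2,3,4,5,6,7,8}:15
  start at 0(m): 21

21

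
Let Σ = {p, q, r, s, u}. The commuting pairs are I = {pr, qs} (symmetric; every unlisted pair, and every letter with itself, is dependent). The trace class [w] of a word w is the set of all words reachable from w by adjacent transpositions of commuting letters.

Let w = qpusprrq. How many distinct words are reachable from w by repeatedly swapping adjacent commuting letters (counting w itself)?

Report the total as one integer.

drop 0:q onto floor
drop 1:p onto {0:q}
drop 2:u onto {1:p}
drop 3:s onto {2:u}
drop 4:p onto {3:s}
drop 5:r onto {3:s}
drop 6:r onto {5:r}
drop 7:q onto {4:p, 6:r}
ground layer = {0:q}
drop-orders for the pieces not yet dropped (sum over which currently-grounded one goes next):
  1 to go: {7} 1
  2 to go: {4,7} 1  {6,7} 1
  3 to go: {4,6,7} 2  {5,6,7} 1
  4 to go: {4,5,6,7} 3
  5 to go: {3,4,5,6,7} 3
  6 to go: {2,3,4,5,6,7} 3
  if 0:q drops first: 3 orders

3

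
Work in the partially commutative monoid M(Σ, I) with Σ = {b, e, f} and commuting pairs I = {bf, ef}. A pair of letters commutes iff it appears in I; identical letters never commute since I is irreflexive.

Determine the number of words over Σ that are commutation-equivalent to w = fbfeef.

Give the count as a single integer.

20

drop 0:f onto floor
drop 1:b onto floor
drop 2:f onto {0:f}
drop 3:e onto {1:b}
drop 4:e onto {3:e}
drop 5:f onto {2:f}
ground layer = {0:f, 1:b}
drop-orders for the pieces not yet dropped (sum over which currently-grounded one goes next):
  1 to go: {4} 1  {5} 1
  2 to go: {2,5} 1  {3,4} 1  {4,5} 2
  3 to go: {0,2,5} 1  {1,3,4} 1  {2,4,5} 3  {3,4,5} 3
  4 to go: {0,2,4,5} 4  {1,3,4,5} 4  {2,3,4,5} 6
  if 0:f drops first: 10 orders
  if 1:b drops first: 10 orders
heap linearizations: 20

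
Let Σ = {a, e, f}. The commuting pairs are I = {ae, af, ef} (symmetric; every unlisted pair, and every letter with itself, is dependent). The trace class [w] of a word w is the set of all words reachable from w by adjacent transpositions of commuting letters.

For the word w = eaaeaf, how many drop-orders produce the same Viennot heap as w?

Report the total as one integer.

60

#0=e has no predecessor
#1=a has no predecessor
#2=a depends on [1:a]
#3=e depends on [0:e]
#4=a depends on [2:a]
#5=f has no predecessor
sources: [0:e, 1:a, 5:f]
N(rest) = Σ N(rest − s) over sources s of rest; N(one piece) = 1:
  size 1 → [3]=1  [4]=1  [5]=1
  size 2 → [0,3]=1  [2,4]=1  [3,4]=2  [3,5]=2  [4,5]=2
  size 3 → [0,3,4]=3  [0,3,5]=3  [1,2,4]=1  [2,3,4]=3  [2,4,5]=3  [3,4,5]=6
  size 4 → [0,2,3,4]=6  [0,3,4,5]=12  [1,2,3,4]=4  [1,2,4,5]=4  [2,3,4,5]=12
  first=0(e) contributes 20
  first=1(a) contributes 30
  first=5(f) contributes 10
|[w]| = 60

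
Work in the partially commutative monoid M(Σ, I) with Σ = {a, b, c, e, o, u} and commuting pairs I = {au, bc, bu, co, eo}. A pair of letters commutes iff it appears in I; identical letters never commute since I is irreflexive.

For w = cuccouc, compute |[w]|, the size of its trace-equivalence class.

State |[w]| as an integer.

3

#0=c has no predecessor
#1=u depends on [0:c]
#2=c depends on [1:u]
#3=c depends on [2:c]
#4=o depends on [1:u]
#5=u depends on [3:c, 4:o]
#6=c depends on [5:u]
sources: [0:c]
N(rest) = Σ N(rest − s) over sources s of rest; N(one piece) = 1:
  size 1 → [6]=1
  size 2 → [5,6]=1
  size 3 → [3,5,6]=1  [4,5,6]=1
  size 4 → [2,3,5,6]=1  [3,4,5,6]=2
  size 5 → [2,3,4,5,6]=3
  first=0(c) contributes 3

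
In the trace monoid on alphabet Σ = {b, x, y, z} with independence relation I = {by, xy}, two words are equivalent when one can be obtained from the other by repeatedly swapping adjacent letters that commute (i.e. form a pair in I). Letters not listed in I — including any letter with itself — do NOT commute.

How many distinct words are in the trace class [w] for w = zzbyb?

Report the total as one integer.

0(z) covers ∅
1(z) covers 0:z
2(b) covers 1:z
3(y) covers 1:z
4(b) covers 2:b
floor of heap: 0:z
completions by unplaced set U, small U first (add the entries for U minus each lowest piece of U):
  |U|=1: {3}:1  {4}:1
  |U|=2: {2,4}:1  {3,4}:2
  |U|=3: {2,3,4}:3
  start at 0(z): 3

3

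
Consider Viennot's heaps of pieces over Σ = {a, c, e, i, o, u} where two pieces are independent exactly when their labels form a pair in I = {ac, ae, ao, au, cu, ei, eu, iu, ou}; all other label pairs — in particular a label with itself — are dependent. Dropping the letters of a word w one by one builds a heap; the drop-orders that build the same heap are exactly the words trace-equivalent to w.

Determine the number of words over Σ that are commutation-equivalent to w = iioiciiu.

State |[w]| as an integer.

8

piece 0:i — minimal
piece 1:i rests on {0:i}
piece 2:o rests on {1:i}
piece 3:i rests on {2:o}
piece 4:c rests on {3:i}
piece 5:i rests on {4:c}
piece 6:i rests on {5:i}
piece 7:u — minimal
minimal pieces: {0:i, 7:u}
ways to finish when only these pieces remain (= sum over removing one remaining piece with nothing left below it):
  1 left: {6}→1  {7}→1
  2 left: {5,6}→1  {6,7}→2
  3 left: {4,5,6}→1  {5,6,7}→3
  4 left: {3,4,5,6}→1  {4,5,6,7}→4
  5 left: {2,3,4,5,6}→1  {3,4,5,6,7}→5
  6 left: {1,2,3,4,5,6}→1  {2,3,4,5,6,7}→6
  placing 0:i first → 7 extensions
  placing 7:u first → 1 extensions
total linear extensions = 8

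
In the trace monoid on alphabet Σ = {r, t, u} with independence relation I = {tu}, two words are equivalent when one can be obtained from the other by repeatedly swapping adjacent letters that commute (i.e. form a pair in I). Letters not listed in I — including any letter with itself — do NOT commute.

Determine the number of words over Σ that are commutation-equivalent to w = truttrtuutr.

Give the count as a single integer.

#0=t has no predecessor
#1=r depends on [0:t]
#2=u depends on [1:r]
#3=t depends on [1:r]
#4=t depends on [3:t]
#5=r depends on [2:u, 4:t]
#6=t depends on [5:r]
#7=u depends on [5:r]
#8=u depends on [7:u]
#9=t depends on [6:t]
#10=r depends on [8:u, 9:t]
sources: [0:t]
N(rest) = Σ N(rest − s) over sources s of rest; N(one piece) = 1:
  size 1 → [10]=1
  size 2 → [8,10]=1  [9,10]=1
  size 3 → [6,9,10]=1  [7,8,10]=1  [8,9,10]=2
  size 4 → [6,8,9,10]=3  [7,8,9,10]=3
  size 5 → [6,7,8,9,10]=6
  size 6 → [5,6,7,8,9,10]=6
  size 7 → [2,5,6,7,8,9,10]=6  [4,5,6,7,8,9,10]=6
  size 8 → [2,4,5,6,7,8,9,10]=12  [3,4,5,6,7,8,9,10]=6
  size 9 → [2,3,4,5,6,7,8,9,10]=18
  first=0(t) contributes 18

18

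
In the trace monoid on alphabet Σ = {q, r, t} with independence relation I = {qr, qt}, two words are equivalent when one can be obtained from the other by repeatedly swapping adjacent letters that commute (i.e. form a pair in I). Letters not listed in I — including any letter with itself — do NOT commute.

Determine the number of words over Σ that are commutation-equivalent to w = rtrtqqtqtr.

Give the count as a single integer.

drop 0:r onto floor
drop 1:t onto {0:r}
drop 2:r onto {1:t}
drop 3:t onto {2:r}
drop 4:q onto floor
drop 5:q onto {4:q}
drop 6:t onto {3:t}
drop 7:q onto {5:q}
drop 8:t onto {6:t}
drop 9:r onto {8:t}
ground layer = {0:r, 4:q}
drop-orders for the pieces not yet dropped (sum over which currently-grounded one goes next):
  1 to go: {7} 1  {9} 1
  2 to go: {5,7} 1  {7,9} 2  {8,9} 1
  3 to go: {4,5,7} 1  {5,7,9} 3  {6,8,9} 1  {7,8,9} 3
  4 to go: {3,6,8,9} 1  {4,5,7,9} 4  {5,7,8,9} 6  {6,7,8,9} 4
  5 to go: {2,3,6,8,9} 1  {3,6,7,8,9} 5  {4,5,7,8,9} 10  {5,6,7,8,9} 10
  6 to go: {1,2,3,6,8,9} 1  {2,3,6,7,8,9} 6  {3,5,6,7,8,9} 15  {4,5,6,7,8,9} 20
  7 to go: {0,1,2,3,6,8,9} 1  {1,2,3,6,7,8,9} 7  {2,3,5,6,7,8,9} 21  {3,4,5,6,7,8,9} 35
  8 to go: {0,1,2,3,6,7,8,9} 8  {1,2,3,5,6,7,8,9} 28  {2,3,4,5,6,7,8,9} 56
  if 0:r drops first: 84 orders
  if 4:q drops first: 36 orders
heap linearizations: 120

120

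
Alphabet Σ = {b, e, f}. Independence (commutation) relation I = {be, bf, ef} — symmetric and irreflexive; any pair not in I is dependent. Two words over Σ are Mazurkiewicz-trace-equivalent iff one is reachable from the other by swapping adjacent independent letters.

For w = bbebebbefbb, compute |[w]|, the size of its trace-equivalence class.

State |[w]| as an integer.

1320

drop 0:b onto floor
drop 1:b onto {0:b}
drop 2:e onto floor
drop 3:b onto {1:b}
drop 4:e onto {2:e}
drop 5:b onto {3:b}
drop 6:b onto {5:b}
drop 7:e onto {4:e}
drop 8:f onto floor
drop 9:b onto {6:b}
drop 10:b onto {9:b}
ground layer = {0:b, 2:e, 8:f}
drop-orders for the pieces not yet dropped (sum over which currently-grounded one goes next):
  1 to go: {7} 1  {8} 1  {10} 1
  2 to go: {4,7} 1  {7,8} 2  {7,10} 2  {8,10} 2  {9,10} 1
  3 to go: {2,4,7} 1  {4,7,8} 3  {4,7,10} 3  {6,9,10} 1  {7,8,10} 6  {7,9,10} 3  {8,9,10} 3
  4 to go: {2,4,7,8} 4  {2,4,7,10} 4  {4,7,8,10} 12  {4,7,9,10} 6  {5,6,9,10} 1  {6,7,9,10} 4  {6,8,9,10} 4  {7,8,9,10} 12
  5 to go: {2,4,7,8,10} 20  {2,4,7,9,10} 10  {3,5,6,9,10} 1  {4,6,7,9,10} 10  {4,7,8,9,10} 30  {5,6,7,9,10} 5  {5,6,8,9,10} 5  {6,7,8,9,10} 20
  6 to go: {1,3,5,6,9,10} 1  {2,4,6,7,9,10} 20  {2,4,7,8,9,10} 60  {3,5,6,7,9,10} 6  {3,5,6,8,9,10} 6  {4,5,6,7,9,10} 15  {4,6,7,8,9,10} 60  {5,6,7,8,9,10} 30
  7 to go: {0,1,3,5,6,9,10} 1  {1,3,5,6,7,9,10} 7  {1,3,5,6,8,9,10} 7  {2,4,5,6,7,9,10} 35  {2,4,6,7,8,9,10} 140  {3,4,5,6,7,9,10} 21  {3,5,6,7,8,9,10} 42  {4,5,6,7,8,9,10} 105
  8 to go: {0,1,3,5,6,7,9,10} 8  {0,1,3,5,6,8,9,10} 8  {1,3,4,5,6,7,9,10} 28  {1,3,5,6,7,8,9,10} 56  {2,3,4,5,6,7,9,10} 56  {2,4,5,6,7,8,9,10} 280  {3,4,5,6,7,8,9,10} 168
  9 to go: {0,1,3,4,5,6,7,9,10} 36  {0,1,3,5,6,7,8,9,10} 72  {1,2,3,4,5,6,7,9,10} 84  {1,3,4,5,6,7,8,9,10} 252  {2,3,4,5,6,7,8,9,10} 504
  if 0:b drops first: 840 orders
  if 2:e drops first: 360 orders
  if 8:f drops first: 120 orders
heap linearizations: 1320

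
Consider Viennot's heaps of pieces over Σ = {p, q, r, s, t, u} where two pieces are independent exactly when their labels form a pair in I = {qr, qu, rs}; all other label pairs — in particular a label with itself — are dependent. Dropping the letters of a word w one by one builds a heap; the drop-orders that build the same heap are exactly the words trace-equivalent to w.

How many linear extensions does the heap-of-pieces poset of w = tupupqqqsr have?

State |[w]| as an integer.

0(t) covers ∅
1(u) covers 0:t
2(p) covers 1:u
3(u) covers 2:p
4(p) covers 3:u
5(q) covers 4:p
6(q) covers 5:q
7(q) covers 6:q
8(s) covers 7:q
9(r) covers 4:p
floor of heap: 0:t
completions by unplaced set U, small U first (add the entries for U minus each lowest piece of U):
  |U|=1: {8}:1  {9}:1
  |U|=2: {7,8}:1  {8,9}:2
  |U|=3: {6,7,8}:1  {7,8,9}:3
  |U|=4: {5,6,7,8}:1  {6,7,8,9}:4
  |U|=5: {5,6,7,8,9}:5
  |U|=6: {4,5,6,7,8,9}:5
  |U|=7: {3,4,5,6,7,8,9}:5
  |U|=8: {2,3,4,5,6,7,8,9}:5
  start at 0(t): 5

5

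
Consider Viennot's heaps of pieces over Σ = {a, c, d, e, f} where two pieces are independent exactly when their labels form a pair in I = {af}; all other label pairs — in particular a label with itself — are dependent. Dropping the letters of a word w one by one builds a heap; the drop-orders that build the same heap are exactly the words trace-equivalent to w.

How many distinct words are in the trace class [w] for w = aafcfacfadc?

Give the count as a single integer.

12

#0=a has no predecessor
#1=a depends on [0:a]
#2=f has no predecessor
#3=c depends on [1:a, 2:f]
#4=f depends on [3:c]
#5=a depends on [3:c]
#6=c depends on [4:f, 5:a]
#7=f depends on [6:c]
#8=a depends on [6:c]
#9=d depends on [7:f, 8:a]
#10=c depends on [9:d]
sources: [0:a, 2:f]
N(rest) = Σ N(rest − s) over sources s of rest; N(one piece) = 1:
  size 1 → [10]=1
  size 2 → [9,10]=1
  size 3 → [7,9,10]=1  [8,9,10]=1
  size 4 → [7,8,9,10]=2
  size 5 → [6,7,8,9,10]=2
  size 6 → [4,6,7,8,9,10]=2  [5,6,7,8,9,10]=2
  size 7 → [4,5,6,7,8,9,10]=4
  size 8 → [3,4,5,6,7,8,9,10]=4
  size 9 → [1,3,4,5,6,7,8,9,10]=4  [2,3,4,5,6,7,8,9,10]=4
  first=0(a) contributes 8
  first=2(f) contributes 4
|[w]| = 12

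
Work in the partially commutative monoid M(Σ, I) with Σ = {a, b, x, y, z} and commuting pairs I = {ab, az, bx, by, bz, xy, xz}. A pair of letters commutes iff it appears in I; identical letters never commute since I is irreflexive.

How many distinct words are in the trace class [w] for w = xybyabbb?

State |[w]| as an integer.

0(x) covers ∅
1(y) covers ∅
2(b) covers ∅
3(y) covers 1:y
4(a) covers 0:x, 3:y
5(b) covers 2:b
6(b) covers 5:b
7(b) covers 6:b
floor of heap: 0:x, 1:y, 2:b
completions by unplaced set U, small U first (add the entries for U minus each lowest piece of U):
  |U|=1: {4}:1  {7}:1
  |U|=2: {0,4}:1  {3,4}:1  {4,7}:2  {6,7}:1
  |U|=3: {0,3,4}:2  {0,4,7}:3  {1,3,4}:1  {3,4,7}:3  {4,6,7}:3  {5,6,7}:1
  |U|=4: {0,1,3,4}:3  {0,3,4,7}:8  {0,4,6,7}:6  {1,3,4,7}:4  {2,5,6,7}:1  {3,4,6,7}:6  {4,5,6,7}:4
  |U|=5: {0,1,3,4,7}:15  {0,3,4,6,7}:20  {0,4,5,6,7}:10  {1,3,4,6,7}:10  {2,4,5,6,7}:5  {3,4,5,6,7}:10
  |U|=6: {0,1,3,4,6,7}:45  {0,2,4,5,6,7}:15  {0,3,4,5,6,7}:40  {1,3,4,5,6,7}:20  {2,3,4,5,6,7}:15
  start at 0(x): 35
  start at 1(y): 70
  start at 2(b): 105
sum over floor = 210

210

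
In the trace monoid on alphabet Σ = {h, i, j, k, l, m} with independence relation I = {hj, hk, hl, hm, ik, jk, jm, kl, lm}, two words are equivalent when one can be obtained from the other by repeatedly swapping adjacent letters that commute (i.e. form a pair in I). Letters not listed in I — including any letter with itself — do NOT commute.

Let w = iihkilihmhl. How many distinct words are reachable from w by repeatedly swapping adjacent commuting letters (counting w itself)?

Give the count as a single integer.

102

#0=i has no predecessor
#1=i depends on [0:i]
#2=h depends on [1:i]
#3=k has no predecessor
#4=i depends on [2:h]
#5=l depends on [4:i]
#6=i depends on [5:l]
#7=h depends on [6:i]
#8=m depends on [3:k, 6:i]
#9=h depends on [7:h]
#10=l depends on [6:i]
sources: [0:i, 3:k]
N(rest) = Σ N(rest − s) over sources s of rest; N(one piece) = 1:
  size 1 → [8]=1  [9]=1  [10]=1
  size 2 → [3,8]=1  [7,9]=1  [8,9]=2  [8,10]=2  [9,10]=2
  size 3 → [3,8,9]=3  [3,8,10]=3  [7,8,9]=3  [7,9,10]=3  [8,9,10]=6
  size 4 → [3,7,8,9]=6  [3,8,9,10]=12  [7,8,9,10]=12
  size 5 → [3,7,8,9,10]=30  [6,7,8,9,10]=12
  size 6 → [3,6,7,8,9,10]=42  [5,6,7,8,9,10]=12
  size 7 → [3,5,6,7,8,9,10]=54  [4,5,6,7,8,9,10]=12
  size 8 → [2,4,5,6,7,8,9,10]=12  [3,4,5,6,7,8,9,10]=66
  size 9 → [1,2,4,5,6,7,8,9,10]=12  [2,3,4,5,6,7,8,9,10]=78
  first=0(i) contributes 90
  first=3(k) contributes 12
|[w]| = 102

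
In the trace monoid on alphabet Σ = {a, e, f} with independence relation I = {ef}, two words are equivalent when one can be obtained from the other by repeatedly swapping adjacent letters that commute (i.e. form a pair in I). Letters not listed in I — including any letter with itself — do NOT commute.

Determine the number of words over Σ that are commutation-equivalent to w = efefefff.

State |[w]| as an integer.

56

0(e) covers ∅
1(f) covers ∅
2(e) covers 0:e
3(f) covers 1:f
4(e) covers 2:e
5(f) covers 3:f
6(f) covers 5:f
7(f) covers 6:f
floor of heap: 0:e, 1:f
completions by unplaced set U, small U first (add the entries for U minus each lowest piece of U):
  |U|=1: {4}:1  {7}:1
  |U|=2: {2,4}:1  {4,7}:2  {6,7}:1
  |U|=3: {0,2,4}:1  {2,4,7}:3  {4,6,7}:3  {5,6,7}:1
  |U|=4: {0,2,4,7}:4  {2,4,6,7}:6  {3,5,6,7}:1  {4,5,6,7}:4
  |U|=5: {0,2,4,6,7}:10  {1,3,5,6,7}:1  {2,4,5,6,7}:10  {3,4,5,6,7}:5
  |U|=6: {0,2,4,5,6,7}:20  {1,3,4,5,6,7}:6  {2,3,4,5,6,7}:15
  start at 0(e): 21
  start at 1(f): 35
sum over floor = 56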